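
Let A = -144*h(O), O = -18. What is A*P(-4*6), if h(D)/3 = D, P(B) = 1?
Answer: 7776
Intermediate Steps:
h(D) = 3*D
A = 7776 (A = -432*(-18) = -144*(-54) = 7776)
A*P(-4*6) = 7776*1 = 7776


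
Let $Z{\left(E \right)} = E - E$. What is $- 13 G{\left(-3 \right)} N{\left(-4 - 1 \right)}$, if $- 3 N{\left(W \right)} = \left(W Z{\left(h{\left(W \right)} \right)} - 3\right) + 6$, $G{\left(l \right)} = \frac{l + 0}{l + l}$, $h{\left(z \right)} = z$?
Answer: $\frac{13}{2} \approx 6.5$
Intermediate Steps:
$Z{\left(E \right)} = 0$
$G{\left(l \right)} = \frac{1}{2}$ ($G{\left(l \right)} = \frac{l}{2 l} = l \frac{1}{2 l} = \frac{1}{2}$)
$N{\left(W \right)} = -1$ ($N{\left(W \right)} = - \frac{\left(W 0 - 3\right) + 6}{3} = - \frac{\left(0 - 3\right) + 6}{3} = - \frac{-3 + 6}{3} = \left(- \frac{1}{3}\right) 3 = -1$)
$- 13 G{\left(-3 \right)} N{\left(-4 - 1 \right)} = \left(-13\right) \frac{1}{2} \left(-1\right) = \left(- \frac{13}{2}\right) \left(-1\right) = \frac{13}{2}$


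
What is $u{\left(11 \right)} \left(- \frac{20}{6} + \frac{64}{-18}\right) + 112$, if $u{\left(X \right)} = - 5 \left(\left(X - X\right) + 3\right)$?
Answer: $\frac{646}{3} \approx 215.33$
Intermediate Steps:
$u{\left(X \right)} = -15$ ($u{\left(X \right)} = - 5 \left(0 + 3\right) = \left(-5\right) 3 = -15$)
$u{\left(11 \right)} \left(- \frac{20}{6} + \frac{64}{-18}\right) + 112 = - 15 \left(- \frac{20}{6} + \frac{64}{-18}\right) + 112 = - 15 \left(\left(-20\right) \frac{1}{6} + 64 \left(- \frac{1}{18}\right)\right) + 112 = - 15 \left(- \frac{10}{3} - \frac{32}{9}\right) + 112 = \left(-15\right) \left(- \frac{62}{9}\right) + 112 = \frac{310}{3} + 112 = \frac{646}{3}$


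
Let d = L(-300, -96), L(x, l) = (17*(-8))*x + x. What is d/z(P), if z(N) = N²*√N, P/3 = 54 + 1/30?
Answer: 4050000*√16210/4259406061 ≈ 0.12106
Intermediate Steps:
L(x, l) = -135*x (L(x, l) = -136*x + x = -135*x)
P = 1621/10 (P = 3*(54 + 1/30) = 3*(1621/30) = 1621/10 ≈ 162.10)
d = 40500 (d = -135*(-300) = 40500)
z(N) = N^(5/2)
d/z(P) = 40500/((1621/10)^(5/2)) = 40500/((2627641*√16210/1000)) = 40500*(100*√16210/4259406061) = 4050000*√16210/4259406061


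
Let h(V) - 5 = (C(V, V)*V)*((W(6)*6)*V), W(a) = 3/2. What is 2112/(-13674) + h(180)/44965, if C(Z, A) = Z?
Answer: 23920867143/20495047 ≈ 1167.2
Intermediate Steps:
W(a) = 3/2 (W(a) = 3*(½) = 3/2)
h(V) = 5 + 9*V³ (h(V) = 5 + (V*V)*(((3/2)*6)*V) = 5 + V²*(9*V) = 5 + 9*V³)
2112/(-13674) + h(180)/44965 = 2112/(-13674) + (5 + 9*180³)/44965 = 2112*(-1/13674) + (5 + 9*5832000)*(1/44965) = -352/2279 + (5 + 52488000)*(1/44965) = -352/2279 + 52488005*(1/44965) = -352/2279 + 10497601/8993 = 23920867143/20495047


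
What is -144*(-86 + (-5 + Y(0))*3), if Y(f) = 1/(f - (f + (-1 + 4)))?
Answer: 14688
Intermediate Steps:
Y(f) = -⅓ (Y(f) = 1/(f - (f + 3)) = 1/(f - (3 + f)) = 1/(f + (-3 - f)) = 1/(-3) = -⅓)
-144*(-86 + (-5 + Y(0))*3) = -144*(-86 + (-5 - ⅓)*3) = -144*(-86 - 16/3*3) = -144*(-86 - 16) = -144*(-102) = 14688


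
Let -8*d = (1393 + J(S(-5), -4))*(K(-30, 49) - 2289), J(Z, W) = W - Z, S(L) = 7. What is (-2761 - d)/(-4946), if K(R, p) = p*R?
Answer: 2608513/19784 ≈ 131.85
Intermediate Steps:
K(R, p) = R*p
d = 2597469/4 (d = -(1393 + (-4 - 1*7))*(-30*49 - 2289)/8 = -(1393 + (-4 - 7))*(-1470 - 2289)/8 = -(1393 - 11)*(-3759)/8 = -691*(-3759)/4 = -⅛*(-5194938) = 2597469/4 ≈ 6.4937e+5)
(-2761 - d)/(-4946) = (-2761 - 1*2597469/4)/(-4946) = (-2761 - 2597469/4)*(-1/4946) = -2608513/4*(-1/4946) = 2608513/19784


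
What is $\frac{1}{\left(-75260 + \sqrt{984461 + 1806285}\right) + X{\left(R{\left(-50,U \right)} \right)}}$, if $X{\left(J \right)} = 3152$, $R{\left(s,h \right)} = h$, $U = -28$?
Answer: $- \frac{36054}{2598386459} - \frac{7 \sqrt{56954}}{5196772918} \approx -1.4197 \cdot 10^{-5}$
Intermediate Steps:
$\frac{1}{\left(-75260 + \sqrt{984461 + 1806285}\right) + X{\left(R{\left(-50,U \right)} \right)}} = \frac{1}{\left(-75260 + \sqrt{984461 + 1806285}\right) + 3152} = \frac{1}{\left(-75260 + \sqrt{2790746}\right) + 3152} = \frac{1}{\left(-75260 + 7 \sqrt{56954}\right) + 3152} = \frac{1}{-72108 + 7 \sqrt{56954}}$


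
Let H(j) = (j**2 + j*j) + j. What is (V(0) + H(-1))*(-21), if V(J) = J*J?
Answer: -21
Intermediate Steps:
V(J) = J**2
H(j) = j + 2*j**2 (H(j) = (j**2 + j**2) + j = 2*j**2 + j = j + 2*j**2)
(V(0) + H(-1))*(-21) = (0**2 - (1 + 2*(-1)))*(-21) = (0 - (1 - 2))*(-21) = (0 - 1*(-1))*(-21) = (0 + 1)*(-21) = 1*(-21) = -21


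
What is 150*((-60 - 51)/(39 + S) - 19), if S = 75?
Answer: -56925/19 ≈ -2996.1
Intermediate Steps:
150*((-60 - 51)/(39 + S) - 19) = 150*((-60 - 51)/(39 + 75) - 19) = 150*(-111/114 - 19) = 150*(-111*1/114 - 19) = 150*(-37/38 - 19) = 150*(-759/38) = -56925/19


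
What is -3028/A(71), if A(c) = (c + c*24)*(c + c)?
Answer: -1514/126025 ≈ -0.012013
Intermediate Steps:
A(c) = 50*c² (A(c) = (c + 24*c)*(2*c) = (25*c)*(2*c) = 50*c²)
-3028/A(71) = -3028/(50*71²) = -3028/(50*5041) = -3028/252050 = -3028*1/252050 = -1514/126025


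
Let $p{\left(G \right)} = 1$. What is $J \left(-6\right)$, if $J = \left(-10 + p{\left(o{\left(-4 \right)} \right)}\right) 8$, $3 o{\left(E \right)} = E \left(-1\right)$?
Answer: $432$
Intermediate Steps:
$o{\left(E \right)} = - \frac{E}{3}$ ($o{\left(E \right)} = \frac{E \left(-1\right)}{3} = \frac{\left(-1\right) E}{3} = - \frac{E}{3}$)
$J = -72$ ($J = \left(-10 + 1\right) 8 = \left(-9\right) 8 = -72$)
$J \left(-6\right) = \left(-72\right) \left(-6\right) = 432$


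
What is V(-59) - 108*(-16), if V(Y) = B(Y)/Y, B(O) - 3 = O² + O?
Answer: 98527/59 ≈ 1669.9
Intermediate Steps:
B(O) = 3 + O + O² (B(O) = 3 + (O² + O) = 3 + (O + O²) = 3 + O + O²)
V(Y) = (3 + Y + Y²)/Y
V(-59) - 108*(-16) = (1 - 59 + 3/(-59)) - 108*(-16) = (1 - 59 + 3*(-1/59)) - 1*(-1728) = (1 - 59 - 3/59) + 1728 = -3425/59 + 1728 = 98527/59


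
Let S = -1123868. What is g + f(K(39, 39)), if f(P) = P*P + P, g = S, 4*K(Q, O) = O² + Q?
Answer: -971378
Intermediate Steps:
K(Q, O) = Q/4 + O²/4 (K(Q, O) = (O² + Q)/4 = (Q + O²)/4 = Q/4 + O²/4)
g = -1123868
f(P) = P + P² (f(P) = P² + P = P + P²)
g + f(K(39, 39)) = -1123868 + ((¼)*39 + (¼)*39²)*(1 + ((¼)*39 + (¼)*39²)) = -1123868 + (39/4 + (¼)*1521)*(1 + (39/4 + (¼)*1521)) = -1123868 + (39/4 + 1521/4)*(1 + (39/4 + 1521/4)) = -1123868 + 390*(1 + 390) = -1123868 + 390*391 = -1123868 + 152490 = -971378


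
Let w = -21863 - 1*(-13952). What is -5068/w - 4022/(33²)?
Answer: -2922110/957231 ≈ -3.0527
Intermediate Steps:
w = -7911 (w = -21863 + 13952 = -7911)
-5068/w - 4022/(33²) = -5068/(-7911) - 4022/(33²) = -5068*(-1/7911) - 4022/1089 = 5068/7911 - 4022*1/1089 = 5068/7911 - 4022/1089 = -2922110/957231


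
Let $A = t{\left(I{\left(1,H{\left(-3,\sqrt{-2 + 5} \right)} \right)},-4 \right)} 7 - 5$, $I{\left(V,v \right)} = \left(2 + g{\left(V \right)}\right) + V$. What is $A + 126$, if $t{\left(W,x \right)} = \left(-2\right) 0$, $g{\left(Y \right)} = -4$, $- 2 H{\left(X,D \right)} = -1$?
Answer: $121$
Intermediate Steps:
$H{\left(X,D \right)} = \frac{1}{2}$ ($H{\left(X,D \right)} = \left(- \frac{1}{2}\right) \left(-1\right) = \frac{1}{2}$)
$I{\left(V,v \right)} = -2 + V$ ($I{\left(V,v \right)} = \left(2 - 4\right) + V = -2 + V$)
$t{\left(W,x \right)} = 0$
$A = -5$ ($A = 0 \cdot 7 - 5 = 0 - 5 = -5$)
$A + 126 = -5 + 126 = 121$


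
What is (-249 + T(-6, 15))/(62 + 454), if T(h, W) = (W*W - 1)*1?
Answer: -25/516 ≈ -0.048450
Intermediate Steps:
T(h, W) = -1 + W² (T(h, W) = (W² - 1)*1 = (-1 + W²)*1 = -1 + W²)
(-249 + T(-6, 15))/(62 + 454) = (-249 + (-1 + 15²))/(62 + 454) = (-249 + (-1 + 225))/516 = (-249 + 224)*(1/516) = -25*1/516 = -25/516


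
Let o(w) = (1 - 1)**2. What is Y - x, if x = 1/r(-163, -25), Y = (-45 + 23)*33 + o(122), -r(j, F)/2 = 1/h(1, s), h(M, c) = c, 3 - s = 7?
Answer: -728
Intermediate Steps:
s = -4 (s = 3 - 1*7 = 3 - 7 = -4)
o(w) = 0 (o(w) = 0**2 = 0)
r(j, F) = 1/2 (r(j, F) = -2/(-4) = -2*(-1/4) = 1/2)
Y = -726 (Y = (-45 + 23)*33 + 0 = -22*33 + 0 = -726 + 0 = -726)
x = 2 (x = 1/(1/2) = 2)
Y - x = -726 - 1*2 = -726 - 2 = -728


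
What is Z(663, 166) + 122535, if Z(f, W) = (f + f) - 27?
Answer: 123834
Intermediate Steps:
Z(f, W) = -27 + 2*f (Z(f, W) = 2*f - 27 = -27 + 2*f)
Z(663, 166) + 122535 = (-27 + 2*663) + 122535 = (-27 + 1326) + 122535 = 1299 + 122535 = 123834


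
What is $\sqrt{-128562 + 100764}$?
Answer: $i \sqrt{27798} \approx 166.73 i$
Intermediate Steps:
$\sqrt{-128562 + 100764} = \sqrt{-27798} = i \sqrt{27798}$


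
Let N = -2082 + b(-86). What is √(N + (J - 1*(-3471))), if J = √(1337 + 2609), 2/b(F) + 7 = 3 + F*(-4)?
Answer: √(40142270 + 28900*√3946)/170 ≈ 38.103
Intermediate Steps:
b(F) = 2/(-4 - 4*F) (b(F) = 2/(-7 + (3 + F*(-4))) = 2/(-7 + (3 - 4*F)) = 2/(-4 - 4*F))
N = -353939/170 (N = -2082 - 1/(2 + 2*(-86)) = -2082 - 1/(2 - 172) = -2082 - 1/(-170) = -2082 - 1*(-1/170) = -2082 + 1/170 = -353939/170 ≈ -2082.0)
J = √3946 ≈ 62.817
√(N + (J - 1*(-3471))) = √(-353939/170 + (√3946 - 1*(-3471))) = √(-353939/170 + (√3946 + 3471)) = √(-353939/170 + (3471 + √3946)) = √(236131/170 + √3946)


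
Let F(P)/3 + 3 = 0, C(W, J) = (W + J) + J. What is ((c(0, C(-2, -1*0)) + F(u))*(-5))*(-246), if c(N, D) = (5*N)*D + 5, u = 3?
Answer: -4920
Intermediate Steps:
C(W, J) = W + 2*J (C(W, J) = (J + W) + J = W + 2*J)
F(P) = -9 (F(P) = -9 + 3*0 = -9 + 0 = -9)
c(N, D) = 5 + 5*D*N (c(N, D) = 5*D*N + 5 = 5 + 5*D*N)
((c(0, C(-2, -1*0)) + F(u))*(-5))*(-246) = (((5 + 5*(-2 + 2*(-1*0))*0) - 9)*(-5))*(-246) = (((5 + 5*(-2 + 2*0)*0) - 9)*(-5))*(-246) = (((5 + 5*(-2 + 0)*0) - 9)*(-5))*(-246) = (((5 + 5*(-2)*0) - 9)*(-5))*(-246) = (((5 + 0) - 9)*(-5))*(-246) = ((5 - 9)*(-5))*(-246) = -4*(-5)*(-246) = 20*(-246) = -4920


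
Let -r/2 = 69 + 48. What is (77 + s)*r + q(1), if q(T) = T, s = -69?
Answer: -1871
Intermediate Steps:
r = -234 (r = -2*(69 + 48) = -2*117 = -234)
(77 + s)*r + q(1) = (77 - 69)*(-234) + 1 = 8*(-234) + 1 = -1872 + 1 = -1871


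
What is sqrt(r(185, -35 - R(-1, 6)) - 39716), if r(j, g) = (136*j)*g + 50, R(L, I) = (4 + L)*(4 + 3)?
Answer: I*sqrt(1448626) ≈ 1203.6*I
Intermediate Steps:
R(L, I) = 28 + 7*L (R(L, I) = (4 + L)*7 = 28 + 7*L)
r(j, g) = 50 + 136*g*j (r(j, g) = 136*g*j + 50 = 50 + 136*g*j)
sqrt(r(185, -35 - R(-1, 6)) - 39716) = sqrt((50 + 136*(-35 - (28 + 7*(-1)))*185) - 39716) = sqrt((50 + 136*(-35 - (28 - 7))*185) - 39716) = sqrt((50 + 136*(-35 - 1*21)*185) - 39716) = sqrt((50 + 136*(-35 - 21)*185) - 39716) = sqrt((50 + 136*(-56)*185) - 39716) = sqrt((50 - 1408960) - 39716) = sqrt(-1408910 - 39716) = sqrt(-1448626) = I*sqrt(1448626)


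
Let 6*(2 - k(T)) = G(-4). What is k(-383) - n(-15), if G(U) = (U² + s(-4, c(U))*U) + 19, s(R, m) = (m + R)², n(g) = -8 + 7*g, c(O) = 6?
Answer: 671/6 ≈ 111.83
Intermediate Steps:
s(R, m) = (R + m)²
G(U) = 19 + U² + 4*U (G(U) = (U² + (-4 + 6)²*U) + 19 = (U² + 2²*U) + 19 = (U² + 4*U) + 19 = 19 + U² + 4*U)
k(T) = -7/6 (k(T) = 2 - (19 + (-4)² + 4*(-4))/6 = 2 - (19 + 16 - 16)/6 = 2 - ⅙*19 = 2 - 19/6 = -7/6)
k(-383) - n(-15) = -7/6 - (-8 + 7*(-15)) = -7/6 - (-8 - 105) = -7/6 - 1*(-113) = -7/6 + 113 = 671/6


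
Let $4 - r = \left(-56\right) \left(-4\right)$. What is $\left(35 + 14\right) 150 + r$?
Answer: $7130$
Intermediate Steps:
$r = -220$ ($r = 4 - \left(-56\right) \left(-4\right) = 4 - 224 = -220$)
$\left(35 + 14\right) 150 + r = \left(35 + 14\right) 150 - 220 = 49 \cdot 150 - 220 = 7350 - 220 = 7130$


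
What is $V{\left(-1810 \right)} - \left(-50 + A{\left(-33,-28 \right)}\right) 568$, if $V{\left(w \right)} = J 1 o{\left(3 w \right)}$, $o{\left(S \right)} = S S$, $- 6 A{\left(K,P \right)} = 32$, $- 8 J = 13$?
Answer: $- \frac{287289199}{6} \approx -4.7882 \cdot 10^{7}$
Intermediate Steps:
$J = - \frac{13}{8}$ ($J = \left(- \frac{1}{8}\right) 13 = - \frac{13}{8} \approx -1.625$)
$A{\left(K,P \right)} = - \frac{16}{3}$ ($A{\left(K,P \right)} = \left(- \frac{1}{6}\right) 32 = - \frac{16}{3}$)
$o{\left(S \right)} = S^{2}$
$V{\left(w \right)} = - \frac{117 w^{2}}{8}$ ($V{\left(w \right)} = \left(- \frac{13}{8}\right) 1 \left(3 w\right)^{2} = - \frac{13 \cdot 9 w^{2}}{8} = - \frac{117 w^{2}}{8}$)
$V{\left(-1810 \right)} - \left(-50 + A{\left(-33,-28 \right)}\right) 568 = - \frac{117 \left(-1810\right)^{2}}{8} - \left(-50 - \frac{16}{3}\right) 568 = \left(- \frac{117}{8}\right) 3276100 - \left(- \frac{166}{3}\right) 568 = - \frac{95825925}{2} - - \frac{94288}{3} = - \frac{95825925}{2} + \frac{94288}{3} = - \frac{287289199}{6}$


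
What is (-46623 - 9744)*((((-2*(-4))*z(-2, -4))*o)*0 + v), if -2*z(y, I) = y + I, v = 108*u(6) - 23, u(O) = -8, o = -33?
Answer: 49997529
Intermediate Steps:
v = -887 (v = 108*(-8) - 23 = -864 - 23 = -887)
z(y, I) = -I/2 - y/2 (z(y, I) = -(y + I)/2 = -(I + y)/2 = -I/2 - y/2)
(-46623 - 9744)*((((-2*(-4))*z(-2, -4))*o)*0 + v) = (-46623 - 9744)*((((-2*(-4))*(-1/2*(-4) - 1/2*(-2)))*(-33))*0 - 887) = -56367*(((8*(2 + 1))*(-33))*0 - 887) = -56367*(((8*3)*(-33))*0 - 887) = -56367*((24*(-33))*0 - 887) = -56367*(-792*0 - 887) = -56367*(0 - 887) = -56367*(-887) = 49997529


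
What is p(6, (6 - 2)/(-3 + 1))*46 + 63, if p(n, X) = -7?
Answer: -259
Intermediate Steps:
p(6, (6 - 2)/(-3 + 1))*46 + 63 = -7*46 + 63 = -322 + 63 = -259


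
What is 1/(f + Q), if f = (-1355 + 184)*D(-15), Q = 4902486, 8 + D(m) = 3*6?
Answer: 1/4890776 ≈ 2.0447e-7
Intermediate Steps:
D(m) = 10 (D(m) = -8 + 3*6 = -8 + 18 = 10)
f = -11710 (f = (-1355 + 184)*10 = -1171*10 = -11710)
1/(f + Q) = 1/(-11710 + 4902486) = 1/4890776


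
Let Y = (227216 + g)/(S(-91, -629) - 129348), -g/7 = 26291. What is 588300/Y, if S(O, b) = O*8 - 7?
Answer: -689439900/389 ≈ -1.7723e+6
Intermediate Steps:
g = -184037 (g = -7*26291 = -184037)
S(O, b) = -7 + 8*O (S(O, b) = 8*O - 7 = -7 + 8*O)
Y = -14393/43361 (Y = (227216 - 184037)/((-7 + 8*(-91)) - 129348) = 43179/((-7 - 728) - 129348) = 43179/(-735 - 129348) = 43179/(-130083) = 43179*(-1/130083) = -14393/43361 ≈ -0.33193)
588300/Y = 588300/(-14393/43361) = 588300*(-43361/14393) = -689439900/389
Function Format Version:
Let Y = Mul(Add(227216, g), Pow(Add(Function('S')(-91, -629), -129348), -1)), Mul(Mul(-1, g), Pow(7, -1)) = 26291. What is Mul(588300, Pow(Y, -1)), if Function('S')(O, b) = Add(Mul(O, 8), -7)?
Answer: Rational(-689439900, 389) ≈ -1.7723e+6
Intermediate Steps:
g = -184037 (g = Mul(-7, 26291) = -184037)
Function('S')(O, b) = Add(-7, Mul(8, O)) (Function('S')(O, b) = Add(Mul(8, O), -7) = Add(-7, Mul(8, O)))
Y = Rational(-14393, 43361) (Y = Mul(Add(227216, -184037), Pow(Add(Add(-7, Mul(8, -91)), -129348), -1)) = Mul(43179, Pow(Add(Add(-7, -728), -129348), -1)) = Mul(43179, Pow(Add(-735, -129348), -1)) = Mul(43179, Pow(-130083, -1)) = Mul(43179, Rational(-1, 130083)) = Rational(-14393, 43361) ≈ -0.33193)
Mul(588300, Pow(Y, -1)) = Mul(588300, Pow(Rational(-14393, 43361), -1)) = Mul(588300, Rational(-43361, 14393)) = Rational(-689439900, 389)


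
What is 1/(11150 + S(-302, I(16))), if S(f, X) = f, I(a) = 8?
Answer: 1/10848 ≈ 9.2183e-5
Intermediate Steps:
1/(11150 + S(-302, I(16))) = 1/(11150 - 302) = 1/10848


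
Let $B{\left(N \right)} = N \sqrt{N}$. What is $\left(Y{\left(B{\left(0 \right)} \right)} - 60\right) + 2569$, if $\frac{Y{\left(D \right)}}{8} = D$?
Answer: $2509$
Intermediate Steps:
$B{\left(N \right)} = N^{\frac{3}{2}}$
$Y{\left(D \right)} = 8 D$
$\left(Y{\left(B{\left(0 \right)} \right)} - 60\right) + 2569 = \left(8 \cdot 0^{\frac{3}{2}} - 60\right) + 2569 = \left(8 \cdot 0 - 60\right) + 2569 = \left(0 - 60\right) + 2569 = -60 + 2569 = 2509$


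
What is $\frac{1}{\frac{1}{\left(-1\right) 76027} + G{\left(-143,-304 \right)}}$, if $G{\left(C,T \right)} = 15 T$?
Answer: $- \frac{76027}{346683121} \approx -0.0002193$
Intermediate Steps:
$\frac{1}{\frac{1}{\left(-1\right) 76027} + G{\left(-143,-304 \right)}} = \frac{1}{\frac{1}{\left(-1\right) 76027} + 15 \left(-304\right)} = \frac{1}{\frac{1}{-76027} - 4560} = \frac{1}{- \frac{1}{76027} - 4560} = \frac{1}{- \frac{346683121}{76027}} = - \frac{76027}{346683121}$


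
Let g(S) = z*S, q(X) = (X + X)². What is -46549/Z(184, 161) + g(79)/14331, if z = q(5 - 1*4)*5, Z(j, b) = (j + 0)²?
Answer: -613601239/485190336 ≈ -1.2647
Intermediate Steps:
q(X) = 4*X² (q(X) = (2*X)² = 4*X²)
Z(j, b) = j²
z = 20 (z = (4*(5 - 1*4)²)*5 = (4*(5 - 4)²)*5 = (4*1²)*5 = (4*1)*5 = 4*5 = 20)
g(S) = 20*S
-46549/Z(184, 161) + g(79)/14331 = -46549/(184²) + (20*79)/14331 = -46549/33856 + 1580*(1/14331) = -46549*1/33856 + 1580/14331 = -46549/33856 + 1580/14331 = -613601239/485190336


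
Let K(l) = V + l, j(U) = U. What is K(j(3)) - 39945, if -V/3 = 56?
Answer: -40110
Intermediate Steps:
V = -168 (V = -3*56 = -168)
K(l) = -168 + l
K(j(3)) - 39945 = (-168 + 3) - 39945 = -165 - 39945 = -40110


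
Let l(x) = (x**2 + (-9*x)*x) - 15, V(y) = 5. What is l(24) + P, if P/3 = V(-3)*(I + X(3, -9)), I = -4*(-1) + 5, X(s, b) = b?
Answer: -4623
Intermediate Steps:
I = 9 (I = 4 + 5 = 9)
l(x) = -15 - 8*x**2 (l(x) = (x**2 - 9*x**2) - 15 = -8*x**2 - 15 = -15 - 8*x**2)
P = 0 (P = 3*(5*(9 - 9)) = 3*(5*0) = 3*0 = 0)
l(24) + P = (-15 - 8*24**2) + 0 = (-15 - 8*576) + 0 = (-15 - 4608) + 0 = -4623 + 0 = -4623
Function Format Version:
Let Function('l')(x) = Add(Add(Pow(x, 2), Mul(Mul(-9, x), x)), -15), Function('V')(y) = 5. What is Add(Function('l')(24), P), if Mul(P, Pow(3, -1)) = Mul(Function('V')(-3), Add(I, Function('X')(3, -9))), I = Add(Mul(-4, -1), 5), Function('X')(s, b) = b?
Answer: -4623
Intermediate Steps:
I = 9 (I = Add(4, 5) = 9)
Function('l')(x) = Add(-15, Mul(-8, Pow(x, 2))) (Function('l')(x) = Add(Add(Pow(x, 2), Mul(-9, Pow(x, 2))), -15) = Add(Mul(-8, Pow(x, 2)), -15) = Add(-15, Mul(-8, Pow(x, 2))))
P = 0 (P = Mul(3, Mul(5, Add(9, -9))) = Mul(3, Mul(5, 0)) = Mul(3, 0) = 0)
Add(Function('l')(24), P) = Add(Add(-15, Mul(-8, Pow(24, 2))), 0) = Add(Add(-15, Mul(-8, 576)), 0) = Add(Add(-15, -4608), 0) = Add(-4623, 0) = -4623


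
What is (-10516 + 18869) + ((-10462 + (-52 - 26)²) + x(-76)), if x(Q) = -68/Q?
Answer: 75542/19 ≈ 3975.9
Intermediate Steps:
(-10516 + 18869) + ((-10462 + (-52 - 26)²) + x(-76)) = (-10516 + 18869) + ((-10462 + (-52 - 26)²) - 68/(-76)) = 8353 + ((-10462 + (-78)²) - 68*(-1/76)) = 8353 + ((-10462 + 6084) + 17/19) = 8353 + (-4378 + 17/19) = 8353 - 83165/19 = 75542/19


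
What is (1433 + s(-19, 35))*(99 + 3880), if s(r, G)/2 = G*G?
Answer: 15450457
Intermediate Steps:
s(r, G) = 2*G² (s(r, G) = 2*(G*G) = 2*G²)
(1433 + s(-19, 35))*(99 + 3880) = (1433 + 2*35²)*(99 + 3880) = (1433 + 2*1225)*3979 = (1433 + 2450)*3979 = 3883*3979 = 15450457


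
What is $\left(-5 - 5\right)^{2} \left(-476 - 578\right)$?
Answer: $-105400$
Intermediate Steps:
$\left(-5 - 5\right)^{2} \left(-476 - 578\right) = \left(-10\right)^{2} \left(-476 - 578\right) = 100 \left(-1054\right) = -105400$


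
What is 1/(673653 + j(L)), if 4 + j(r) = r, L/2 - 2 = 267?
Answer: 1/674187 ≈ 1.4833e-6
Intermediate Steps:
L = 538 (L = 4 + 2*267 = 4 + 534 = 538)
j(r) = -4 + r
1/(673653 + j(L)) = 1/(673653 + (-4 + 538)) = 1/(673653 + 534) = 1/674187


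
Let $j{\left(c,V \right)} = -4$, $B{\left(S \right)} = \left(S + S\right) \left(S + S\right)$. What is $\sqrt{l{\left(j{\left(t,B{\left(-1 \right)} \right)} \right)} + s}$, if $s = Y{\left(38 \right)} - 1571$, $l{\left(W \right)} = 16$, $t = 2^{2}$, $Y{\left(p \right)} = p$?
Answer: $i \sqrt{1517} \approx 38.949 i$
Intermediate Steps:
$t = 4$
$B{\left(S \right)} = 4 S^{2}$ ($B{\left(S \right)} = 2 S 2 S = 4 S^{2}$)
$s = -1533$ ($s = 38 - 1571 = -1533$)
$\sqrt{l{\left(j{\left(t,B{\left(-1 \right)} \right)} \right)} + s} = \sqrt{16 - 1533} = \sqrt{-1517} = i \sqrt{1517}$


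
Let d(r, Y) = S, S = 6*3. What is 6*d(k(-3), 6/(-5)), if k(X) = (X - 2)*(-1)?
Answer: 108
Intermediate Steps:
k(X) = 2 - X (k(X) = (-2 + X)*(-1) = 2 - X)
S = 18
d(r, Y) = 18
6*d(k(-3), 6/(-5)) = 6*18 = 108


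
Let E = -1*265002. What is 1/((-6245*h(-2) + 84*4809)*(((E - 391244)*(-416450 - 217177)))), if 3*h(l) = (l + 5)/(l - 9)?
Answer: 11/1850278190047866162 ≈ 5.9451e-18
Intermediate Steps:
h(l) = (5 + l)/(3*(-9 + l)) (h(l) = ((l + 5)/(l - 9))/3 = ((5 + l)/(-9 + l))/3 = (5 + l)/(3*(-9 + l)))
E = -265002
1/((-6245*h(-2) + 84*4809)*(((E - 391244)*(-416450 - 217177)))) = 1/((-6245*(5 - 2)/(3*(-9 - 2)) + 84*4809)*(((-265002 - 391244)*(-416450 - 217177)))) = 1/((-6245*3/(3*(-11)) + 403956)*((-656246*(-633627)))) = 1/((-6245*(-1)*3/(3*11) + 403956)*415815184242) = (1/415815184242)/(-6245*(-1/11) + 403956) = (1/415815184242)/(6245/11 + 403956) = (1/415815184242)/(4449761/11) = (11/4449761)*(1/415815184242) = 11/1850278190047866162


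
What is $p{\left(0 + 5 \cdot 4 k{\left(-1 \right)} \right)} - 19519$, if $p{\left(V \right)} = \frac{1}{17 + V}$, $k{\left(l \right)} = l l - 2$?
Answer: $- \frac{58558}{3} \approx -19519.0$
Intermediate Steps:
$k{\left(l \right)} = -2 + l^{2}$ ($k{\left(l \right)} = l^{2} - 2 = -2 + l^{2}$)
$p{\left(0 + 5 \cdot 4 k{\left(-1 \right)} \right)} - 19519 = \frac{1}{17 + \left(0 + 5 \cdot 4 \left(-2 + \left(-1\right)^{2}\right)\right)} - 19519 = \frac{1}{17 + \left(0 + 20 \left(-2 + 1\right)\right)} - 19519 = \frac{1}{17 + \left(0 + 20 \left(-1\right)\right)} + \left(-23556 + 4037\right) = \frac{1}{17 + \left(0 - 20\right)} - 19519 = \frac{1}{17 - 20} - 19519 = \frac{1}{-3} - 19519 = - \frac{1}{3} - 19519 = - \frac{58558}{3}$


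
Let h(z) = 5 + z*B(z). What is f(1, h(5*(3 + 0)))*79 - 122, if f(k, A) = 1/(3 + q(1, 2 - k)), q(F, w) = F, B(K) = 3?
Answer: -409/4 ≈ -102.25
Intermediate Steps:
h(z) = 5 + 3*z (h(z) = 5 + z*3 = 5 + 3*z)
f(k, A) = ¼ (f(k, A) = 1/(3 + 1) = 1/4 = ¼)
f(1, h(5*(3 + 0)))*79 - 122 = (¼)*79 - 122 = 79/4 - 122 = -409/4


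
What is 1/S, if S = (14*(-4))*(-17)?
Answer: 1/952 ≈ 0.0010504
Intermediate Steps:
S = 952 (S = -56*(-17) = 952)
1/S = 1/952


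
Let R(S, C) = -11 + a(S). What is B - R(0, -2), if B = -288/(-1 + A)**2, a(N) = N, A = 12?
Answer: 1043/121 ≈ 8.6198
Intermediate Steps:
B = -288/121 (B = -288/(-1 + 12)**2 = -288/(11**2) = -288/121 ≈ -2.3802)
R(S, C) = -11 + S
B - R(0, -2) = -288/121 - (-11 + 0) = -288/121 - 1*(-11) = -288/121 + 11 = 1043/121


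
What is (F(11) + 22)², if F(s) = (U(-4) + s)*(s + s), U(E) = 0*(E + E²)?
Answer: 69696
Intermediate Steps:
U(E) = 0
F(s) = 2*s² (F(s) = (0 + s)*(s + s) = s*(2*s) = 2*s²)
(F(11) + 22)² = (2*11² + 22)² = (2*121 + 22)² = (242 + 22)² = 264² = 69696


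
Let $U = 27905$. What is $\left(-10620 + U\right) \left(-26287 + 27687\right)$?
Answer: $24199000$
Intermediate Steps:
$\left(-10620 + U\right) \left(-26287 + 27687\right) = \left(-10620 + 27905\right) \left(-26287 + 27687\right) = 17285 \cdot 1400 = 24199000$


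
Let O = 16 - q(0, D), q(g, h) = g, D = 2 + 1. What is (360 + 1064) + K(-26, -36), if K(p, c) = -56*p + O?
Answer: 2896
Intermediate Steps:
D = 3
O = 16 (O = 16 - 1*0 = 16 + 0 = 16)
K(p, c) = 16 - 56*p (K(p, c) = -56*p + 16 = 16 - 56*p)
(360 + 1064) + K(-26, -36) = (360 + 1064) + (16 - 56*(-26)) = 1424 + (16 + 1456) = 1424 + 1472 = 2896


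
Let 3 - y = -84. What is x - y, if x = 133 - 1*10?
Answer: 36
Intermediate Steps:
x = 123 (x = 133 - 10 = 123)
y = 87 (y = 3 - 1*(-84) = 3 + 84 = 87)
x - y = 123 - 1*87 = 123 - 87 = 36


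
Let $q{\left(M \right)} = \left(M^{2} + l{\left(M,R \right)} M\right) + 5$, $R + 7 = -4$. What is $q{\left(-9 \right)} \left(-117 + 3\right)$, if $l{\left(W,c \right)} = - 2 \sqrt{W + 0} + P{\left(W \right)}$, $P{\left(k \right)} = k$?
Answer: $-19038 - 6156 i \approx -19038.0 - 6156.0 i$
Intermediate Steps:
$R = -11$ ($R = -7 - 4 = -11$)
$l{\left(W,c \right)} = W - 2 \sqrt{W}$ ($l{\left(W,c \right)} = - 2 \sqrt{W + 0} + W = - 2 \sqrt{W} + W = W - 2 \sqrt{W}$)
$q{\left(M \right)} = 5 + M^{2} + M \left(M - 2 \sqrt{M}\right)$ ($q{\left(M \right)} = \left(M^{2} + \left(M - 2 \sqrt{M}\right) M\right) + 5 = \left(M^{2} + M \left(M - 2 \sqrt{M}\right)\right) + 5 = 5 + M^{2} + M \left(M - 2 \sqrt{M}\right)$)
$q{\left(-9 \right)} \left(-117 + 3\right) = \left(5 - 2 \left(-9\right)^{\frac{3}{2}} + 2 \left(-9\right)^{2}\right) \left(-117 + 3\right) = \left(5 - 2 \left(- 27 i\right) + 2 \cdot 81\right) \left(-114\right) = \left(5 + 54 i + 162\right) \left(-114\right) = \left(167 + 54 i\right) \left(-114\right) = -19038 - 6156 i$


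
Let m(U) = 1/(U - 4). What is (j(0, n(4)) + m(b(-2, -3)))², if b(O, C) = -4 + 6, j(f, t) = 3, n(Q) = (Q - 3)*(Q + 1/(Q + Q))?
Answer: 25/4 ≈ 6.2500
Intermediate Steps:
n(Q) = (-3 + Q)*(Q + 1/(2*Q))
b(O, C) = 2
m(U) = 1/(-4 + U)
(j(0, n(4)) + m(b(-2, -3)))² = (3 + 1/(-4 + 2))² = (3 + 1/(-2))² = (3 - ½)² = (5/2)² = 25/4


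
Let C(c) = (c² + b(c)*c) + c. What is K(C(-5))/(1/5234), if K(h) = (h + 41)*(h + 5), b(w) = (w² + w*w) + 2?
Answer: 244768010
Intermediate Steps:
b(w) = 2 + 2*w² (b(w) = (w² + w²) + 2 = 2*w² + 2 = 2 + 2*w²)
C(c) = c + c² + c*(2 + 2*c²) (C(c) = (c² + (2 + 2*c²)*c) + c = (c² + c*(2 + 2*c²)) + c = c + c² + c*(2 + 2*c²))
K(h) = (5 + h)*(41 + h) (K(h) = (41 + h)*(5 + h) = (5 + h)*(41 + h))
K(C(-5))/(1/5234) = (205 + (-5*(3 - 5 + 2*(-5)²))² + 46*(-5*(3 - 5 + 2*(-5)²)))/(1/5234) = (205 + (-5*(3 - 5 + 2*25))² + 46*(-5*(3 - 5 + 2*25)))/(1/5234) = (205 + (-5*(3 - 5 + 50))² + 46*(-5*(3 - 5 + 50)))*5234 = (205 + (-5*48)² + 46*(-5*48))*5234 = (205 + (-240)² + 46*(-240))*5234 = (205 + 57600 - 11040)*5234 = 46765*5234 = 244768010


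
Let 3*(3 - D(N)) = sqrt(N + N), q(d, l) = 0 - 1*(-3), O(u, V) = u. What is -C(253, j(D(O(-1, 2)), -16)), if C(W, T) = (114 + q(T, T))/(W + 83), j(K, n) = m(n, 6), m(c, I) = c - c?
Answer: -39/112 ≈ -0.34821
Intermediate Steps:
q(d, l) = 3 (q(d, l) = 0 + 3 = 3)
D(N) = 3 - sqrt(2)*sqrt(N)/3 (D(N) = 3 - sqrt(N + N)/3 = 3 - sqrt(2)*sqrt(N)/3)
m(c, I) = 0
j(K, n) = 0
C(W, T) = 117/(83 + W) (C(W, T) = (114 + 3)/(W + 83) = 117/(83 + W))
-C(253, j(D(O(-1, 2)), -16)) = -117/(83 + 253) = -117/336 = -1*39/112 = -39/112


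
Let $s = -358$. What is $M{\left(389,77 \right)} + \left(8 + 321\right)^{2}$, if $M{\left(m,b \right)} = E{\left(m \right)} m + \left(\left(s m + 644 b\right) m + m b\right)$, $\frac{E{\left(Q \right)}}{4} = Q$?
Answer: $-34139708$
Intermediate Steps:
$E{\left(Q \right)} = 4 Q$
$M{\left(m,b \right)} = 4 m^{2} + b m + m \left(- 358 m + 644 b\right)$ ($M{\left(m,b \right)} = 4 m m + \left(\left(- 358 m + 644 b\right) m + m b\right) = 4 m^{2} + \left(m \left(- 358 m + 644 b\right) + b m\right) = 4 m^{2} + \left(b m + m \left(- 358 m + 644 b\right)\right) = 4 m^{2} + b m + m \left(- 358 m + 644 b\right)$)
$M{\left(389,77 \right)} + \left(8 + 321\right)^{2} = 3 \cdot 389 \left(\left(-118\right) 389 + 215 \cdot 77\right) + \left(8 + 321\right)^{2} = 3 \cdot 389 \left(-45902 + 16555\right) + 329^{2} = 3 \cdot 389 \left(-29347\right) + 108241 = -34247949 + 108241 = -34139708$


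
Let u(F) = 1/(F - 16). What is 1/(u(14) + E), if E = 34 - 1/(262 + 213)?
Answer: 950/31823 ≈ 0.029853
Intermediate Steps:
u(F) = 1/(-16 + F)
E = 16149/475 (E = 34 - 1/475 = 16149/475 ≈ 33.998)
1/(u(14) + E) = 1/(1/(-16 + 14) + 16149/475) = 1/(1/(-2) + 16149/475) = 1/(-1/2 + 16149/475) = 1/(31823/950) = 950/31823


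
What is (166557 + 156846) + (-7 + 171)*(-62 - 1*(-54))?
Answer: 322091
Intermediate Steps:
(166557 + 156846) + (-7 + 171)*(-62 - 1*(-54)) = 323403 + 164*(-62 + 54) = 323403 + 164*(-8) = 323403 - 1312 = 322091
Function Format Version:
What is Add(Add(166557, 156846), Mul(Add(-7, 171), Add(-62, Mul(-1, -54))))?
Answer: 322091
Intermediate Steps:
Add(Add(166557, 156846), Mul(Add(-7, 171), Add(-62, Mul(-1, -54)))) = Add(323403, Mul(164, Add(-62, 54))) = Add(323403, Mul(164, -8)) = Add(323403, -1312) = 322091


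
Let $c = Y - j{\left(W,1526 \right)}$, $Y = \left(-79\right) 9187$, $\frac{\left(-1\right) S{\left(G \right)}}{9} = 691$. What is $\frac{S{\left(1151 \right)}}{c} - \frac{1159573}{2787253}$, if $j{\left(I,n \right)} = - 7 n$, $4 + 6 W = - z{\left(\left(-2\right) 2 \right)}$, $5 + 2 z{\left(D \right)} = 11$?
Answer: $- \frac{811866289736}{1993139535023} \approx -0.40733$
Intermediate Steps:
$z{\left(D \right)} = 3$ ($z{\left(D \right)} = - \frac{5}{2} + \frac{1}{2} \cdot 11 = - \frac{5}{2} + \frac{11}{2} = 3$)
$S{\left(G \right)} = -6219$ ($S{\left(G \right)} = \left(-9\right) 691 = -6219$)
$W = - \frac{7}{6}$ ($W = - \frac{2}{3} + \frac{\left(-1\right) 3}{6} = - \frac{2}{3} + \frac{1}{6} \left(-3\right) = - \frac{2}{3} - \frac{1}{2} = - \frac{7}{6} \approx -1.1667$)
$Y = -725773$
$c = -715091$ ($c = -725773 - \left(-7\right) 1526 = -725773 - -10682 = -725773 + 10682 = -715091$)
$\frac{S{\left(1151 \right)}}{c} - \frac{1159573}{2787253} = - \frac{6219}{-715091} - \frac{1159573}{2787253} = \left(-6219\right) \left(- \frac{1}{715091}\right) - \frac{1159573}{2787253} = \frac{6219}{715091} - \frac{1159573}{2787253} = - \frac{811866289736}{1993139535023}$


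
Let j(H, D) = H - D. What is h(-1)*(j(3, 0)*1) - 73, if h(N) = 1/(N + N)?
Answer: -149/2 ≈ -74.500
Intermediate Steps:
h(N) = 1/(2*N)
h(-1)*(j(3, 0)*1) - 73 = ((½)/(-1))*((3 - 1*0)*1) - 73 = ((½)*(-1))*((3 + 0)*1) - 73 = -3/2 - 73 = -149/2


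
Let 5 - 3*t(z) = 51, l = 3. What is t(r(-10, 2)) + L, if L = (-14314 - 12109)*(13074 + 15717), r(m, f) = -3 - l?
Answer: -2282233825/3 ≈ -7.6074e+8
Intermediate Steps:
r(m, f) = -6 (r(m, f) = -3 - 1*3 = -3 - 3 = -6)
t(z) = -46/3 (t(z) = 5/3 - ⅓*51 = 5/3 - 17 = -46/3)
L = -760744593 (L = -26423*28791 = -760744593)
t(r(-10, 2)) + L = -46/3 - 760744593 = -2282233825/3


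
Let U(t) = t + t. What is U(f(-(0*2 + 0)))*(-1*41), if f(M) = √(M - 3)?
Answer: -82*I*√3 ≈ -142.03*I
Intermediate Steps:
f(M) = √(-3 + M)
U(t) = 2*t
U(f(-(0*2 + 0)))*(-1*41) = (2*√(-3 - (0*2 + 0)))*(-1*41) = (2*√(-3 - (0 + 0)))*(-41) = (2*√(-3 - 1*0))*(-41) = (2*√(-3 + 0))*(-41) = (2*√(-3))*(-41) = (2*(I*√3))*(-41) = (2*I*√3)*(-41) = -82*I*√3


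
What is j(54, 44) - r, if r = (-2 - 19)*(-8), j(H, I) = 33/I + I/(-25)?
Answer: -16901/100 ≈ -169.01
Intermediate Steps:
j(H, I) = 33/I - I/25 (j(H, I) = 33/I + I*(-1/25) = 33/I - I/25)
r = 168 (r = -21*(-8) = 168)
j(54, 44) - r = (33/44 - 1/25*44) - 1*168 = (33*(1/44) - 44/25) - 168 = (¾ - 44/25) - 168 = -101/100 - 168 = -16901/100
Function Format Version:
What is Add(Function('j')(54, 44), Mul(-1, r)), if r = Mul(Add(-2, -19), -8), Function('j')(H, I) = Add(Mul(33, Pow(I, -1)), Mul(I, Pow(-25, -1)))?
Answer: Rational(-16901, 100) ≈ -169.01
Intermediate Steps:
Function('j')(H, I) = Add(Mul(33, Pow(I, -1)), Mul(Rational(-1, 25), I)) (Function('j')(H, I) = Add(Mul(33, Pow(I, -1)), Mul(I, Rational(-1, 25))) = Add(Mul(33, Pow(I, -1)), Mul(Rational(-1, 25), I)))
r = 168 (r = Mul(-21, -8) = 168)
Add(Function('j')(54, 44), Mul(-1, r)) = Add(Add(Mul(33, Pow(44, -1)), Mul(Rational(-1, 25), 44)), Mul(-1, 168)) = Add(Add(Mul(33, Rational(1, 44)), Rational(-44, 25)), -168) = Add(Add(Rational(3, 4), Rational(-44, 25)), -168) = Add(Rational(-101, 100), -168) = Rational(-16901, 100)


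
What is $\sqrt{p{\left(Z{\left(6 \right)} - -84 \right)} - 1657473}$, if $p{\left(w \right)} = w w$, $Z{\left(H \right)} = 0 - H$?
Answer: $i \sqrt{1651389} \approx 1285.1 i$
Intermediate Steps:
$Z{\left(H \right)} = - H$
$p{\left(w \right)} = w^{2}$
$\sqrt{p{\left(Z{\left(6 \right)} - -84 \right)} - 1657473} = \sqrt{\left(\left(-1\right) 6 - -84\right)^{2} - 1657473} = \sqrt{\left(-6 + 84\right)^{2} - 1657473} = \sqrt{78^{2} - 1657473} = \sqrt{6084 - 1657473} = \sqrt{-1651389} = i \sqrt{1651389}$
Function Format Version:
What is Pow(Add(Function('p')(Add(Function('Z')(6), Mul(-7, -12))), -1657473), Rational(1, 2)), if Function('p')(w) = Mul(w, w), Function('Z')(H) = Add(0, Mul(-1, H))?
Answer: Mul(I, Pow(1651389, Rational(1, 2))) ≈ Mul(1285.1, I)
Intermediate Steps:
Function('Z')(H) = Mul(-1, H)
Function('p')(w) = Pow(w, 2)
Pow(Add(Function('p')(Add(Function('Z')(6), Mul(-7, -12))), -1657473), Rational(1, 2)) = Pow(Add(Pow(Add(Mul(-1, 6), Mul(-7, -12)), 2), -1657473), Rational(1, 2)) = Pow(Add(Pow(Add(-6, 84), 2), -1657473), Rational(1, 2)) = Pow(Add(Pow(78, 2), -1657473), Rational(1, 2)) = Pow(Add(6084, -1657473), Rational(1, 2)) = Pow(-1651389, Rational(1, 2)) = Mul(I, Pow(1651389, Rational(1, 2)))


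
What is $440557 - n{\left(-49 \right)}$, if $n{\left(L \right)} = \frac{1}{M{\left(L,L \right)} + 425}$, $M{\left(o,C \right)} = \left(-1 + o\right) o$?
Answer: $\frac{1266601374}{2875} \approx 4.4056 \cdot 10^{5}$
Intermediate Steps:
$M{\left(o,C \right)} = o \left(-1 + o\right)$
$n{\left(L \right)} = \frac{1}{425 + L \left(-1 + L\right)}$ ($n{\left(L \right)} = \frac{1}{L \left(-1 + L\right) + 425} = \frac{1}{425 + L \left(-1 + L\right)}$)
$440557 - n{\left(-49 \right)} = 440557 - \frac{1}{425 - 49 \left(-1 - 49\right)} = 440557 - \frac{1}{425 - -2450} = 440557 - \frac{1}{425 + 2450} = 440557 - \frac{1}{2875} = \frac{1266601374}{2875}$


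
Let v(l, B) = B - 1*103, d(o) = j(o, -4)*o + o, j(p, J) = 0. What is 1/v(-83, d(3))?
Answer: -1/100 ≈ -0.010000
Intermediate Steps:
d(o) = o (d(o) = 0*o + o = 0 + o = o)
v(l, B) = -103 + B (v(l, B) = B - 103 = -103 + B)
1/v(-83, d(3)) = 1/(-103 + 3) = 1/(-100) = -1/100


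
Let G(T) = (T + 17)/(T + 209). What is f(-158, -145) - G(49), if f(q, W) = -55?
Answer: -2376/43 ≈ -55.256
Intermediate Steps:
G(T) = (17 + T)/(209 + T)
f(-158, -145) - G(49) = -55 - (17 + 49)/(209 + 49) = -55 - 66/258 = -55 - 1*11/43 = -55 - 11/43 = -2376/43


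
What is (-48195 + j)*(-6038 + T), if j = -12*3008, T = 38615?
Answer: -2745947907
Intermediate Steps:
j = -36096
(-48195 + j)*(-6038 + T) = (-48195 - 36096)*(-6038 + 38615) = -84291*32577 = -2745947907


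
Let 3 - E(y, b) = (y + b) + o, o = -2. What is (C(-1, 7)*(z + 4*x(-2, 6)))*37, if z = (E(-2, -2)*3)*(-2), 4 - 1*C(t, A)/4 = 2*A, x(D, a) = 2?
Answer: 68080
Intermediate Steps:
E(y, b) = 5 - b - y (E(y, b) = 3 - ((y + b) - 2) = 3 - ((b + y) - 2) = 3 - (-2 + b + y) = 3 + (2 - b - y) = 5 - b - y)
C(t, A) = 16 - 8*A
z = -54 (z = ((5 - 1*(-2) - 1*(-2))*3)*(-2) = ((5 + 2 + 2)*3)*(-2) = (9*3)*(-2) = 27*(-2) = -54)
(C(-1, 7)*(z + 4*x(-2, 6)))*37 = ((16 - 8*7)*(-54 + 4*2))*37 = ((16 - 56)*(-54 + 8))*37 = -40*(-46)*37 = 1840*37 = 68080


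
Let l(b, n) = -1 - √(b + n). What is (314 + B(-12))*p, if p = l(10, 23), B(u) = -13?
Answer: -301 - 301*√33 ≈ -2030.1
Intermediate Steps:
p = -1 - √33 (p = -1 - √(10 + 23) = -1 - √33 ≈ -6.7446)
(314 + B(-12))*p = (314 - 13)*(-1 - √33) = 301*(-1 - √33) = -301 - 301*√33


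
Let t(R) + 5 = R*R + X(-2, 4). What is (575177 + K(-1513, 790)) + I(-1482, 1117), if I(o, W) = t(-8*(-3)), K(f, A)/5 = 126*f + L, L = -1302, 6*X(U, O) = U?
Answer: -1151857/3 ≈ -3.8395e+5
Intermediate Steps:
X(U, O) = U/6
K(f, A) = -6510 + 630*f (K(f, A) = 5*(126*f - 1302) = 5*(-1302 + 126*f) = -6510 + 630*f)
t(R) = -16/3 + R² (t(R) = -5 + (R*R + (⅙)*(-2)) = -5 + (R² - ⅓) = -5 + (-⅓ + R²) = -16/3 + R²)
I(o, W) = 1712/3 (I(o, W) = -16/3 + (-8*(-3))² = -16/3 + 24² = -16/3 + 576 = 1712/3)
(575177 + K(-1513, 790)) + I(-1482, 1117) = (575177 + (-6510 + 630*(-1513))) + 1712/3 = (575177 + (-6510 - 953190)) + 1712/3 = (575177 - 959700) + 1712/3 = -384523 + 1712/3 = -1151857/3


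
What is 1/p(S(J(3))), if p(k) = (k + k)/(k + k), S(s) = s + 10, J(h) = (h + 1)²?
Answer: 1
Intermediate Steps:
J(h) = (1 + h)²
S(s) = 10 + s
p(k) = 1 (p(k) = (2*k)/((2*k)) = (2*k)*(1/(2*k)) = 1)
1/p(S(J(3))) = 1/1 = 1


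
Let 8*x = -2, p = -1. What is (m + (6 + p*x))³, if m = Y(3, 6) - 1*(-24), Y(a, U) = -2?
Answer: 1442897/64 ≈ 22545.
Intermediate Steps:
x = -¼ (x = (⅛)*(-2) = -¼ ≈ -0.25000)
m = 22 (m = -2 - 1*(-24) = -2 + 24 = 22)
(m + (6 + p*x))³ = (22 + (6 - 1*(-¼)))³ = (22 + (6 + ¼))³ = (22 + 25/4)³ = (113/4)³ = 1442897/64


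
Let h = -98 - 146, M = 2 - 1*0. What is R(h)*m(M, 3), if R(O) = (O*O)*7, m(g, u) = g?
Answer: 833504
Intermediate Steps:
M = 2 (M = 2 + 0 = 2)
h = -244
R(O) = 7*O² (R(O) = O²*7 = 7*O²)
R(h)*m(M, 3) = (7*(-244)²)*2 = (7*59536)*2 = 416752*2 = 833504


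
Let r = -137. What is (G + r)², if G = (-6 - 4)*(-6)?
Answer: 5929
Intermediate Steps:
G = 60 (G = -10*(-6) = 60)
(G + r)² = (60 - 137)² = (-77)² = 5929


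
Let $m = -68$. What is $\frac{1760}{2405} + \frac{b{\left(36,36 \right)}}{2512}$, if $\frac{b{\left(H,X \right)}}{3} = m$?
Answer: $\frac{196525}{302068} \approx 0.6506$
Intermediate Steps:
$b{\left(H,X \right)} = -204$ ($b{\left(H,X \right)} = 3 \left(-68\right) = -204$)
$\frac{1760}{2405} + \frac{b{\left(36,36 \right)}}{2512} = \frac{1760}{2405} - \frac{204}{2512} = 1760 \cdot \frac{1}{2405} - \frac{51}{628} = \frac{352}{481} - \frac{51}{628} = \frac{196525}{302068}$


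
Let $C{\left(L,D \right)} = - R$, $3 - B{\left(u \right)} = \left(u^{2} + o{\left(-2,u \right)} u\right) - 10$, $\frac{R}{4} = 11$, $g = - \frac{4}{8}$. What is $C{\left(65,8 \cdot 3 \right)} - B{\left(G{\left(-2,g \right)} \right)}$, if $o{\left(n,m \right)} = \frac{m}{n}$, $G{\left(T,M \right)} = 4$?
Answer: $-49$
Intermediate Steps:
$g = - \frac{1}{2}$ ($g = \left(-4\right) \frac{1}{8} = - \frac{1}{2} \approx -0.5$)
$R = 44$ ($R = 4 \cdot 11 = 44$)
$B{\left(u \right)} = 13 - \frac{u^{2}}{2}$ ($B{\left(u \right)} = 3 - \left(\left(u^{2} + \frac{u}{-2} u\right) - 10\right) = 3 - \left(\left(u^{2} + u \left(- \frac{1}{2}\right) u\right) - 10\right) = 3 - \left(\left(u^{2} + - \frac{u}{2} u\right) - 10\right) = 3 - \left(\left(u^{2} - \frac{u^{2}}{2}\right) - 10\right) = 3 - \left(\frac{u^{2}}{2} - 10\right) = 3 - \left(-10 + \frac{u^{2}}{2}\right) = 13 - \frac{u^{2}}{2}$)
$C{\left(L,D \right)} = -44$ ($C{\left(L,D \right)} = \left(-1\right) 44 = -44$)
$C{\left(65,8 \cdot 3 \right)} - B{\left(G{\left(-2,g \right)} \right)} = -44 - \left(13 - \frac{4^{2}}{2}\right) = -44 - \left(13 - 8\right) = -44 - 5 = -49$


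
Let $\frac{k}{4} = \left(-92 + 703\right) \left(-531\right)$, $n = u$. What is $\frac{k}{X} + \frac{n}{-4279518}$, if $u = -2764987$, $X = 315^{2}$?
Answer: $- \frac{65178377317}{5242409550} \approx -12.433$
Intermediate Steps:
$X = 99225$
$n = -2764987$
$k = -1297764$ ($k = 4 \left(-92 + 703\right) \left(-531\right) = 4 \cdot 611 \left(-531\right) = 4 \left(-324441\right) = -1297764$)
$\frac{k}{X} + \frac{n}{-4279518} = - \frac{1297764}{99225} - \frac{2764987}{-4279518} = \left(-1297764\right) \frac{1}{99225} - - \frac{2764987}{4279518} = - \frac{144196}{11025} + \frac{2764987}{4279518} = - \frac{65178377317}{5242409550}$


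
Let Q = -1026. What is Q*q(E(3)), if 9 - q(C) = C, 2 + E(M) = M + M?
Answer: -5130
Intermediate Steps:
E(M) = -2 + 2*M (E(M) = -2 + (M + M) = -2 + 2*M)
q(C) = 9 - C
Q*q(E(3)) = -1026*(9 - (-2 + 2*3)) = -1026*(9 - (-2 + 6)) = -1026*(9 - 1*4) = -1026*(9 - 4) = -1026*5 = -5130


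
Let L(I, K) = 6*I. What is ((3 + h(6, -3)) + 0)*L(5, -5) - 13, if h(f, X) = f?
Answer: 257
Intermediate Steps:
((3 + h(6, -3)) + 0)*L(5, -5) - 13 = ((3 + 6) + 0)*(6*5) - 13 = (9 + 0)*30 - 13 = 9*30 - 13 = 270 - 13 = 257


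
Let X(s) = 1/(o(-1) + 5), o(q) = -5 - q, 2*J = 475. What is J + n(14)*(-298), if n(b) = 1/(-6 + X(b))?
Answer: 2971/10 ≈ 297.10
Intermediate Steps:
J = 475/2 (J = (1/2)*475 = 475/2 ≈ 237.50)
X(s) = 1 (X(s) = 1/((-5 - 1*(-1)) + 5) = 1/((-5 + 1) + 5) = 1/(-4 + 5) = 1/1 = 1)
n(b) = -1/5 (n(b) = 1/(-6 + 1) = 1/(-5) = -1/5)
J + n(14)*(-298) = 475/2 - 1/5*(-298) = 475/2 + 298/5 = 2971/10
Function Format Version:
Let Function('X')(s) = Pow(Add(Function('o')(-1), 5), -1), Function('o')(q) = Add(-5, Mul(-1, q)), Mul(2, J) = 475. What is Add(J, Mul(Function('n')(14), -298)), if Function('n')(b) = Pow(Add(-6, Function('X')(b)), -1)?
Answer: Rational(2971, 10) ≈ 297.10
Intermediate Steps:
J = Rational(475, 2) (J = Mul(Rational(1, 2), 475) = Rational(475, 2) ≈ 237.50)
Function('X')(s) = 1 (Function('X')(s) = Pow(Add(Add(-5, Mul(-1, -1)), 5), -1) = Pow(Add(Add(-5, 1), 5), -1) = Pow(Add(-4, 5), -1) = Pow(1, -1) = 1)
Function('n')(b) = Rational(-1, 5) (Function('n')(b) = Pow(Add(-6, 1), -1) = Pow(-5, -1) = Rational(-1, 5))
Add(J, Mul(Function('n')(14), -298)) = Add(Rational(475, 2), Mul(Rational(-1, 5), -298)) = Add(Rational(475, 2), Rational(298, 5)) = Rational(2971, 10)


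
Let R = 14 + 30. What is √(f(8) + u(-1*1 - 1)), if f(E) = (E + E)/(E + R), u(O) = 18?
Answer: √3094/13 ≈ 4.2787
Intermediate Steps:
R = 44
f(E) = 2*E/(44 + E) (f(E) = (E + E)/(E + 44) = (2*E)/(44 + E) = 2*E/(44 + E))
√(f(8) + u(-1*1 - 1)) = √(2*8/(44 + 8) + 18) = √(2*8/52 + 18) = √(2*8*(1/52) + 18) = √(4/13 + 18) = √(238/13) = √3094/13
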